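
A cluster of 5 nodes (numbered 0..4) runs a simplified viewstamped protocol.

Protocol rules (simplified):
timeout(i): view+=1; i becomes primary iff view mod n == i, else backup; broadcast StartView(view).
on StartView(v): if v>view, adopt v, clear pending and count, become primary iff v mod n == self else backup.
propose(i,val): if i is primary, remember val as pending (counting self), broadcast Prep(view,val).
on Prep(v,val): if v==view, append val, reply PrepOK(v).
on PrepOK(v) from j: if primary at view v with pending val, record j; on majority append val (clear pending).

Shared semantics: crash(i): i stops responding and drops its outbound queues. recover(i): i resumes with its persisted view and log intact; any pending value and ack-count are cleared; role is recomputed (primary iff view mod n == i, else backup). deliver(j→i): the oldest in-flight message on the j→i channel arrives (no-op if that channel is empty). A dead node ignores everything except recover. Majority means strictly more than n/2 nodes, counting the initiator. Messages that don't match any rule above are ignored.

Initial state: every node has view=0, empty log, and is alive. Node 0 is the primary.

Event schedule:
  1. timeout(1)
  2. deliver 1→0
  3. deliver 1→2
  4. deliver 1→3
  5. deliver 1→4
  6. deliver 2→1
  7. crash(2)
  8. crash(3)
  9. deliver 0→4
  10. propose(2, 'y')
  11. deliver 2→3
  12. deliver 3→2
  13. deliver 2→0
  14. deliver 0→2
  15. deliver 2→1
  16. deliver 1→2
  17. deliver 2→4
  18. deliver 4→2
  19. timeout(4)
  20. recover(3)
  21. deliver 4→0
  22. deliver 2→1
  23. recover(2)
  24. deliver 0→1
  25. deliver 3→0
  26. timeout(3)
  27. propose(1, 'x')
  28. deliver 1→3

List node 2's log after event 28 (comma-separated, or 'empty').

empty

step 1 timeout(1): 1={prim,v=1,log=-}
step 2 deliver 1→0: 0={back,v=1,log=-}
step 3 deliver 1→2: 2={back,v=1,log=-}
step 4 deliver 1→3: 3={back,v=1,log=-}
step 5 deliver 1→4: 4={back,v=1,log=-}
step 6 deliver 2→1: —
step 7 crash(2): 2={✗back,v=1,log=-}
step 8 crash(3): 3={✗back,v=1,log=-}
step 9 deliver 0→4: —
step 10 propose(2,'y'): —
step 11 deliver 2→3: —
step 12 deliver 3→2: —
step 13 deliver 2→0: —
step 14 deliver 0→2: —
step 15 deliver 2→1: —
step 16 deliver 1→2: —
step 17 deliver 2→4: —
step 18 deliver 4→2: —
step 19 timeout(4): 4={back,v=2,log=-}
step 20 recover(3): 3={back,v=1,log=-}
step 21 deliver 4→0: 0={back,v=2,log=-}
step 22 deliver 2→1: —
step 23 recover(2): 2={back,v=1,log=-}
step 24 deliver 0→1: —
step 25 deliver 3→0: —
step 26 timeout(3): 3={back,v=2,log=-}
step 27 propose(1,'x'): —
step 28 deliver 1→3: —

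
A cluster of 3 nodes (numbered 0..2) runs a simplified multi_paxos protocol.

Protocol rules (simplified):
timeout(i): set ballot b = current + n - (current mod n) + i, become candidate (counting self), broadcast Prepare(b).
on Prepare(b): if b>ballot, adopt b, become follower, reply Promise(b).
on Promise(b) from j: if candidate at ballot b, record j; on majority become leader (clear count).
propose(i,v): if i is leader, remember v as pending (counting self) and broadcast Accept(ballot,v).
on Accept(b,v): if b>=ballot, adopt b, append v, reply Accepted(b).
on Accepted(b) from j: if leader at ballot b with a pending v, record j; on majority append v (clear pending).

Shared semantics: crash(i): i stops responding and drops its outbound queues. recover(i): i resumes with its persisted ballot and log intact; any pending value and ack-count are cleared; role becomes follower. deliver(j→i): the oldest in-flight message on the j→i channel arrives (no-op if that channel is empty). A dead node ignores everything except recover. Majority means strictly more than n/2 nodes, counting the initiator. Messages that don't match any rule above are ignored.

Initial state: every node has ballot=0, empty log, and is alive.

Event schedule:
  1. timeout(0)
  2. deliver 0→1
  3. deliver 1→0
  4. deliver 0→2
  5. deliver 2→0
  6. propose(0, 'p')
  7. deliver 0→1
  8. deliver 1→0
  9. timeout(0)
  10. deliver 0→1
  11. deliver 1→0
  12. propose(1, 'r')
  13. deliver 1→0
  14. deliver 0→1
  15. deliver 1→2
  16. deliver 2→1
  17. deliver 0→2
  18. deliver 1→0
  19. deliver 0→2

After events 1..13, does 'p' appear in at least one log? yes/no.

after 1 — timeout(0): n0:cand/b3/[-]
after 2 — deliver 0→1: n1:foll/b3/[-]
after 3 — deliver 1→0: n0:lead/b3/[-]
after 4 — deliver 0→2: n2:foll/b3/[-]
after 5 — deliver 2→0: ·
after 6 — propose(0,'p'): ·
after 7 — deliver 0→1: n1:foll/b3/[p]
after 8 — deliver 1→0: n0:lead/b3/[p]
after 9 — timeout(0): n0:cand/b6/[p]
after 10 — deliver 0→1: n1:foll/b6/[p]
after 11 — deliver 1→0: n0:lead/b6/[p]
after 12 — propose(1,'r'): ·
after 13 — deliver 1→0: ·

yes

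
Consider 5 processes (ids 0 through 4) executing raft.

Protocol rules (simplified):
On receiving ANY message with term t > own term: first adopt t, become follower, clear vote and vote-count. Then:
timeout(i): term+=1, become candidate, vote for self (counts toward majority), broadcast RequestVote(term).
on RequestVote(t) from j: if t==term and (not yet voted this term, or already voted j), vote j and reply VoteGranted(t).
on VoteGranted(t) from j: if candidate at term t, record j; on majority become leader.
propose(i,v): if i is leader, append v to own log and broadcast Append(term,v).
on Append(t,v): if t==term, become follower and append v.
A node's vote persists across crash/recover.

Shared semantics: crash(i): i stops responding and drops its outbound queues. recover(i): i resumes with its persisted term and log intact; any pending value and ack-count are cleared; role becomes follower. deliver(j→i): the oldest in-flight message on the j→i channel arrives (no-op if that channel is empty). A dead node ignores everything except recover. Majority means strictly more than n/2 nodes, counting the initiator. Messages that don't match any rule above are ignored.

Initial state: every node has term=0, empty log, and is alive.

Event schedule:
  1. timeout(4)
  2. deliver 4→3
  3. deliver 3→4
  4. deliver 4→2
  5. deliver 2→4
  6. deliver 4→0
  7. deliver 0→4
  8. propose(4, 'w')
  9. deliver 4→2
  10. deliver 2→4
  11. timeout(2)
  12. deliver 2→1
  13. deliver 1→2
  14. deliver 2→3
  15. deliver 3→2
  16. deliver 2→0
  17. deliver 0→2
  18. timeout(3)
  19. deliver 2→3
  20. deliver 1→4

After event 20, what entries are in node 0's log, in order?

[1] timeout(4) → N4(cand t1 [-])
[2] deliver 4→3 → N3(foll t1 [-])
[3] deliver 3→4 → ∅
[4] deliver 4→2 → N2(foll t1 [-])
[5] deliver 2→4 → N4(lead t1 [-])
[6] deliver 4→0 → N0(foll t1 [-])
[7] deliver 0→4 → ∅
[8] propose(4,'w') → N4(lead t1 [w])
[9] deliver 4→2 → N2(foll t1 [w])
[10] deliver 2→4 → ∅
[11] timeout(2) → N2(cand t2 [w])
[12] deliver 2→1 → N1(foll t2 [-])
[13] deliver 1→2 → ∅
[14] deliver 2→3 → N3(foll t2 [-])
[15] deliver 3→2 → N2(lead t2 [w])
[16] deliver 2→0 → N0(foll t2 [-])
[17] deliver 0→2 → ∅
[18] timeout(3) → N3(cand t3 [-])
[19] deliver 2→3 → ∅
[20] deliver 1→4 → ∅

empty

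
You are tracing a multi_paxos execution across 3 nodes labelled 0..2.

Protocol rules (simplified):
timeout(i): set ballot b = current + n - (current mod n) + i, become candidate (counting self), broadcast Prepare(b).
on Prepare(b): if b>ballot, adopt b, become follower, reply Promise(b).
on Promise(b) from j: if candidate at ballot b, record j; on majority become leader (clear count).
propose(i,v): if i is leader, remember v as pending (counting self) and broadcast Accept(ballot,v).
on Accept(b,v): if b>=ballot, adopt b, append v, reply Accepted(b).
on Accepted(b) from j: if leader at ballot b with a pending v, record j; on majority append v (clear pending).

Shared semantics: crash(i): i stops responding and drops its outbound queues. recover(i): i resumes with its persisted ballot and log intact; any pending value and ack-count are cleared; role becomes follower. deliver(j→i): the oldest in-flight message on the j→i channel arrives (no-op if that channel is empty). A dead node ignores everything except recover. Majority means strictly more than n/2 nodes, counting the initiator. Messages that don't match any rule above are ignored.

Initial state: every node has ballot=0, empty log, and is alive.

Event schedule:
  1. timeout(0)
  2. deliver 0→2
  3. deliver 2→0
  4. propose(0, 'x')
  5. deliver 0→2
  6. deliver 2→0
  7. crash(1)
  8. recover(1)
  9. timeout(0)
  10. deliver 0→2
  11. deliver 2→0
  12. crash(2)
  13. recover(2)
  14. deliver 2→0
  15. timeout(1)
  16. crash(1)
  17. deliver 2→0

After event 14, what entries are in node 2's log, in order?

x

[1] timeout(0) → N0(cand b3 [-])
[2] deliver 0→2 → N2(foll b3 [-])
[3] deliver 2→0 → N0(lead b3 [-])
[4] propose(0,'x') → ∅
[5] deliver 0→2 → N2(foll b3 [x])
[6] deliver 2→0 → N0(lead b3 [x])
[7] crash(1) → N1(✗foll b0 [-])
[8] recover(1) → N1(foll b0 [-])
[9] timeout(0) → N0(cand b6 [x])
[10] deliver 0→2 → N2(foll b6 [x])
[11] deliver 2→0 → N0(lead b6 [x])
[12] crash(2) → N2(✗foll b6 [x])
[13] recover(2) → N2(foll b6 [x])
[14] deliver 2→0 → ∅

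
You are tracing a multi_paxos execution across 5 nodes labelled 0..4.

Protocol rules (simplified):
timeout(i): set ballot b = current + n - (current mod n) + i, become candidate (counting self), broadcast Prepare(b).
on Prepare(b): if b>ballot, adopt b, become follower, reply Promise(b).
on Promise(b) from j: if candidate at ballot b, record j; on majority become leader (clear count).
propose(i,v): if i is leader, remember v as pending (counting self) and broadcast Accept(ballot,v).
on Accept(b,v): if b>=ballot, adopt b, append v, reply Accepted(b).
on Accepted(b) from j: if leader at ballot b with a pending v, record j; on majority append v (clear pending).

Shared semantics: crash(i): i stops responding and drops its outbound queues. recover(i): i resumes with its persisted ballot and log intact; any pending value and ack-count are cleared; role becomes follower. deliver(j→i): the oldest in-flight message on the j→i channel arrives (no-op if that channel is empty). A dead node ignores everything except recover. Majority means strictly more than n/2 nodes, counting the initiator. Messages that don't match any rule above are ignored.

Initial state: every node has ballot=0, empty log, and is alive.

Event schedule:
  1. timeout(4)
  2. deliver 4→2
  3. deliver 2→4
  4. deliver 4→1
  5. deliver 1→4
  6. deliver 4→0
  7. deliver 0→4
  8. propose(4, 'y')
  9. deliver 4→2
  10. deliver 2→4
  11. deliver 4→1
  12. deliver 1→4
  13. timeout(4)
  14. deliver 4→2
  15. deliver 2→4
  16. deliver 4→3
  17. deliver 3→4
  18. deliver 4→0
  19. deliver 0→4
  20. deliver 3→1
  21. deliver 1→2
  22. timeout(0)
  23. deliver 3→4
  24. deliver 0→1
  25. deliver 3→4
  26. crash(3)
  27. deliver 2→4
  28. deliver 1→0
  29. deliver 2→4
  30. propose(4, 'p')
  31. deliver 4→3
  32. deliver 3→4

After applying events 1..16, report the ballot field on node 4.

14

1. timeout(4):  <4:cand b9 ->
2. deliver 4→2:  <2:foll b9 ->
3. deliver 2→4:  nop
4. deliver 4→1:  <1:foll b9 ->
5. deliver 1→4:  <4:lead b9 ->
6. deliver 4→0:  <0:foll b9 ->
7. deliver 0→4:  nop
8. propose(4,'y'):  nop
9. deliver 4→2:  <2:foll b9 y>
10. deliver 2→4:  nop
11. deliver 4→1:  <1:foll b9 y>
12. deliver 1→4:  <4:lead b9 y>
13. timeout(4):  <4:cand b14 y>
14. deliver 4→2:  <2:foll b14 y>
15. deliver 2→4:  nop
16. deliver 4→3:  <3:foll b9 ->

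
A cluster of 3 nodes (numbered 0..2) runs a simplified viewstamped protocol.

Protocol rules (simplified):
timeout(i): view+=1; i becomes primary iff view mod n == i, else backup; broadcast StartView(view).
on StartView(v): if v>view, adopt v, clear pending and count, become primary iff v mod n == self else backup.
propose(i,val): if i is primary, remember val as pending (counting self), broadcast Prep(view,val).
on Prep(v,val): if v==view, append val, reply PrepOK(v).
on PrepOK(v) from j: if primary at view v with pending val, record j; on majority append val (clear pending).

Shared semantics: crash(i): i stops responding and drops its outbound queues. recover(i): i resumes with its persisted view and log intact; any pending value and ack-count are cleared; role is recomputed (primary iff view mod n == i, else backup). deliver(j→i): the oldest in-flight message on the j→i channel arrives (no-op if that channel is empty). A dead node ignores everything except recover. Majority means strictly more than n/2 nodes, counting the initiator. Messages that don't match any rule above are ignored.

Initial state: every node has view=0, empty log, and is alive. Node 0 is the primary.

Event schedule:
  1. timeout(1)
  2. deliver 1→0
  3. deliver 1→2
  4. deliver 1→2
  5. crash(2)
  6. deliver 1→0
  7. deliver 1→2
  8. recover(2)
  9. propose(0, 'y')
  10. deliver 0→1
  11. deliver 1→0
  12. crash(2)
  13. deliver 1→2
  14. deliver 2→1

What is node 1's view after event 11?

1

1. timeout(1):  <1:prim v1 ->
2. deliver 1→0:  <0:back v1 ->
3. deliver 1→2:  <2:back v1 ->
4. deliver 1→2:  nop
5. crash(2):  <2:✗back v1 ->
6. deliver 1→0:  nop
7. deliver 1→2:  nop
8. recover(2):  <2:back v1 ->
9. propose(0,'y'):  nop
10. deliver 0→1:  nop
11. deliver 1→0:  nop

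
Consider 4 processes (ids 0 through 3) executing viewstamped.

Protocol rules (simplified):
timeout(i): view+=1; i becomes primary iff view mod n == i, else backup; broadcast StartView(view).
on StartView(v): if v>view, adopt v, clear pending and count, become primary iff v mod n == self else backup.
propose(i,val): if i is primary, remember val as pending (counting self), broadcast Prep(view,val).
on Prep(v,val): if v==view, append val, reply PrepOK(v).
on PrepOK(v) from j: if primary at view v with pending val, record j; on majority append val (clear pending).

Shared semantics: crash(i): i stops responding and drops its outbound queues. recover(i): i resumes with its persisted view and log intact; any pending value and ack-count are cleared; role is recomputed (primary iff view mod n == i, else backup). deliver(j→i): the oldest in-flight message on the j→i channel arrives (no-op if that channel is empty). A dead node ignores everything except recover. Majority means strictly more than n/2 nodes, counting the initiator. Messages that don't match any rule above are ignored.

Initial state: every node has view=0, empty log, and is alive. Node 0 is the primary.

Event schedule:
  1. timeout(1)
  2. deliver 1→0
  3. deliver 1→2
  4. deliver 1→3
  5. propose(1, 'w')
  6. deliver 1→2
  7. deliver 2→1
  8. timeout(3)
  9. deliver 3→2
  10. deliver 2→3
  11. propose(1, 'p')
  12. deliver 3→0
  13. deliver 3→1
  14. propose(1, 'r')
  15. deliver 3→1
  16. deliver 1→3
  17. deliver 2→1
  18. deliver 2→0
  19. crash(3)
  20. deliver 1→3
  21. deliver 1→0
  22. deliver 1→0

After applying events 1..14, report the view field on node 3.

e1 timeout(1): 1[prim,v=1,-]
e2 deliver 1→0: 0[back,v=1,-]
e3 deliver 1→2: 2[back,v=1,-]
e4 deliver 1→3: 3[back,v=1,-]
e5 propose(1,'w'): ·
e6 deliver 1→2: 2[back,v=1,w]
e7 deliver 2→1: ·
e8 timeout(3): 3[back,v=2,-]
e9 deliver 3→2: 2[prim,v=2,w]
e10 deliver 2→3: ·
e11 propose(1,'p'): ·
e12 deliver 3→0: 0[back,v=2,-]
e13 deliver 3→1: 1[back,v=2,-]
e14 propose(1,'r'): ·

2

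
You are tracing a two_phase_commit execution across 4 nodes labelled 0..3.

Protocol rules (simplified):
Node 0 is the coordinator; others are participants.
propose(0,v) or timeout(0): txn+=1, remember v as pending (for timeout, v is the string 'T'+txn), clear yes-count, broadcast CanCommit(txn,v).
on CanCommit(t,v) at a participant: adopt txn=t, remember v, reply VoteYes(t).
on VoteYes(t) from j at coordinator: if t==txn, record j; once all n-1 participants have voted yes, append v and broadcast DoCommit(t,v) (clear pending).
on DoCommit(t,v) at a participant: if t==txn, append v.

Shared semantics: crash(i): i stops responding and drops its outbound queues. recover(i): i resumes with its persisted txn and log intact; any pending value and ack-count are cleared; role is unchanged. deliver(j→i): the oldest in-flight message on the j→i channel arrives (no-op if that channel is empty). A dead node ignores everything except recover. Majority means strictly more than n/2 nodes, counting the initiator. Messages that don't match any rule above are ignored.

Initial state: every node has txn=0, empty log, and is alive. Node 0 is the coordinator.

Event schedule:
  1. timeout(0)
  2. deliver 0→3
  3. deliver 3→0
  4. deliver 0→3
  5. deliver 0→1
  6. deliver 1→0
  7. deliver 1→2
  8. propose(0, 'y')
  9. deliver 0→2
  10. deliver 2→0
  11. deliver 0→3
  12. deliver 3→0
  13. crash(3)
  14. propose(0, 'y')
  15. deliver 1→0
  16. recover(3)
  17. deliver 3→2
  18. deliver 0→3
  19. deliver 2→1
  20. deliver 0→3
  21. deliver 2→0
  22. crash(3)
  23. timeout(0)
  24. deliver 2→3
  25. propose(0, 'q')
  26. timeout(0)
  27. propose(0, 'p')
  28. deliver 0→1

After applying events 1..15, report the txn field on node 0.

[1] timeout(0) → N0(coor t1 [-])
[2] deliver 0→3 → N3(part t1 [-])
[3] deliver 3→0 → ∅
[4] deliver 0→3 → ∅
[5] deliver 0→1 → N1(part t1 [-])
[6] deliver 1→0 → ∅
[7] deliver 1→2 → ∅
[8] propose(0,'y') → N0(coor t2 [-])
[9] deliver 0→2 → N2(part t1 [-])
[10] deliver 2→0 → ∅
[11] deliver 0→3 → N3(part t2 [-])
[12] deliver 3→0 → ∅
[13] crash(3) → N3(✗part t2 [-])
[14] propose(0,'y') → N0(coor t3 [-])
[15] deliver 1→0 → ∅

3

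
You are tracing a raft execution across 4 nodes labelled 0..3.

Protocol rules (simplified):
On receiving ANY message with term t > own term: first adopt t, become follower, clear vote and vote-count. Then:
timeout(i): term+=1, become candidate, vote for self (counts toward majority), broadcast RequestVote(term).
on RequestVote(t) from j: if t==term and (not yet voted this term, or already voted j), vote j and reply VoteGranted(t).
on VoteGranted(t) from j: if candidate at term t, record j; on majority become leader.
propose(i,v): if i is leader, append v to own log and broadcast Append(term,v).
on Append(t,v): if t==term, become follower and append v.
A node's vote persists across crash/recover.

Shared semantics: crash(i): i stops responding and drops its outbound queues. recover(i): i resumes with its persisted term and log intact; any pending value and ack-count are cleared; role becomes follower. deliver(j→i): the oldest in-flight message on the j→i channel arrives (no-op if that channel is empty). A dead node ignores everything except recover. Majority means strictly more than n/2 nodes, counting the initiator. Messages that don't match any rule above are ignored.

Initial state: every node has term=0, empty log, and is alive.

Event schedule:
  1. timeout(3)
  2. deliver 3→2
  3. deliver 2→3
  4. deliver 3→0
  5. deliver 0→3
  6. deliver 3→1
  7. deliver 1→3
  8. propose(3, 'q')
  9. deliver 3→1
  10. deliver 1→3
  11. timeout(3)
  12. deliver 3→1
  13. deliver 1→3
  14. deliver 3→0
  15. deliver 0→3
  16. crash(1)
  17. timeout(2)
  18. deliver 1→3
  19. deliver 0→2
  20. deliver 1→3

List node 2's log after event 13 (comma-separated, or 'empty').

e1 timeout(3): 3[cand,t=1,-]
e2 deliver 3→2: 2[foll,t=1,-]
e3 deliver 2→3: ·
e4 deliver 3→0: 0[foll,t=1,-]
e5 deliver 0→3: 3[lead,t=1,-]
e6 deliver 3→1: 1[foll,t=1,-]
e7 deliver 1→3: ·
e8 propose(3,'q'): 3[lead,t=1,q]
e9 deliver 3→1: 1[foll,t=1,q]
e10 deliver 1→3: ·
e11 timeout(3): 3[cand,t=2,q]
e12 deliver 3→1: 1[foll,t=2,q]
e13 deliver 1→3: ·

empty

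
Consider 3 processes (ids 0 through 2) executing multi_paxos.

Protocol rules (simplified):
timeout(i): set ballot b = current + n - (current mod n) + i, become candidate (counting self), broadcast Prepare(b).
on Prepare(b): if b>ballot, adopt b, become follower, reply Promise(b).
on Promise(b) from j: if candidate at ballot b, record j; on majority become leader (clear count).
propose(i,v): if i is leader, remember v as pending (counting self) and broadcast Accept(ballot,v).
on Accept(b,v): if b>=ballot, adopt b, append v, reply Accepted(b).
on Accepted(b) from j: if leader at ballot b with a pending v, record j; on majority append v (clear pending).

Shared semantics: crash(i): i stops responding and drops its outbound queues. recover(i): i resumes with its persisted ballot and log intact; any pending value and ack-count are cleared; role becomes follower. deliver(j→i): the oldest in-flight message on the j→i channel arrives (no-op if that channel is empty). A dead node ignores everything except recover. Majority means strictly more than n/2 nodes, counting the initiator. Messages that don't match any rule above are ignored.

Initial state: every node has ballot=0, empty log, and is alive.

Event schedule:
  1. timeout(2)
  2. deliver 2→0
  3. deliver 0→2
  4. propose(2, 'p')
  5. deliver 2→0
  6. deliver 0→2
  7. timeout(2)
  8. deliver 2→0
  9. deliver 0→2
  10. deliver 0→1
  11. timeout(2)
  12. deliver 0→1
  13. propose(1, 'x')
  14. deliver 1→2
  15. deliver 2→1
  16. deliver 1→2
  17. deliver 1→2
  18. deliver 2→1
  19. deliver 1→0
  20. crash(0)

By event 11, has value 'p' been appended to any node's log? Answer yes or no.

yes

step 1 timeout(2): 2={cand,b=5,log=-}
step 2 deliver 2→0: 0={foll,b=5,log=-}
step 3 deliver 0→2: 2={lead,b=5,log=-}
step 4 propose(2,'p'): —
step 5 deliver 2→0: 0={foll,b=5,log=p}
step 6 deliver 0→2: 2={lead,b=5,log=p}
step 7 timeout(2): 2={cand,b=8,log=p}
step 8 deliver 2→0: 0={foll,b=8,log=p}
step 9 deliver 0→2: 2={lead,b=8,log=p}
step 10 deliver 0→1: —
step 11 timeout(2): 2={cand,b=11,log=p}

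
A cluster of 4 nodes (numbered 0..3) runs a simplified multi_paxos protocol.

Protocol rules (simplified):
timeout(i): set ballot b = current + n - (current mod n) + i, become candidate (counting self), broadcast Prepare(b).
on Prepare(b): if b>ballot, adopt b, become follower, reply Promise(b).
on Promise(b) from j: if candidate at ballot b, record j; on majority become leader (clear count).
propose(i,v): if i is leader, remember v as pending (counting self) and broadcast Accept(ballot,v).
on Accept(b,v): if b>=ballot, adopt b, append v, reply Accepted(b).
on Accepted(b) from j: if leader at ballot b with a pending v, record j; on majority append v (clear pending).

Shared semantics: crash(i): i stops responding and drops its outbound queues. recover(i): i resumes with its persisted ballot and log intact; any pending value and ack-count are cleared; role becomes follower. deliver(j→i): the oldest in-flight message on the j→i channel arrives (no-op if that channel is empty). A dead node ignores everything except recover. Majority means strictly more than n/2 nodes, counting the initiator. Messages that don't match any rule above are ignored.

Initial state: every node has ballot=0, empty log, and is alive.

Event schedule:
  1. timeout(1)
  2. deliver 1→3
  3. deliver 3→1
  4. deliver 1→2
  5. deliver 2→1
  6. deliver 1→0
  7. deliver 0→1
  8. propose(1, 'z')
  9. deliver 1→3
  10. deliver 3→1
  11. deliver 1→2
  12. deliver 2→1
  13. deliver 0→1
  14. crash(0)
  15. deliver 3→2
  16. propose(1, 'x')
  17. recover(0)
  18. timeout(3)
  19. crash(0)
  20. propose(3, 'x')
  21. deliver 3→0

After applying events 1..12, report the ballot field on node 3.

5

after 1 — timeout(1): n1:cand/b5/[-]
after 2 — deliver 1→3: n3:foll/b5/[-]
after 3 — deliver 3→1: ·
after 4 — deliver 1→2: n2:foll/b5/[-]
after 5 — deliver 2→1: n1:lead/b5/[-]
after 6 — deliver 1→0: n0:foll/b5/[-]
after 7 — deliver 0→1: ·
after 8 — propose(1,'z'): ·
after 9 — deliver 1→3: n3:foll/b5/[z]
after 10 — deliver 3→1: ·
after 11 — deliver 1→2: n2:foll/b5/[z]
after 12 — deliver 2→1: n1:lead/b5/[z]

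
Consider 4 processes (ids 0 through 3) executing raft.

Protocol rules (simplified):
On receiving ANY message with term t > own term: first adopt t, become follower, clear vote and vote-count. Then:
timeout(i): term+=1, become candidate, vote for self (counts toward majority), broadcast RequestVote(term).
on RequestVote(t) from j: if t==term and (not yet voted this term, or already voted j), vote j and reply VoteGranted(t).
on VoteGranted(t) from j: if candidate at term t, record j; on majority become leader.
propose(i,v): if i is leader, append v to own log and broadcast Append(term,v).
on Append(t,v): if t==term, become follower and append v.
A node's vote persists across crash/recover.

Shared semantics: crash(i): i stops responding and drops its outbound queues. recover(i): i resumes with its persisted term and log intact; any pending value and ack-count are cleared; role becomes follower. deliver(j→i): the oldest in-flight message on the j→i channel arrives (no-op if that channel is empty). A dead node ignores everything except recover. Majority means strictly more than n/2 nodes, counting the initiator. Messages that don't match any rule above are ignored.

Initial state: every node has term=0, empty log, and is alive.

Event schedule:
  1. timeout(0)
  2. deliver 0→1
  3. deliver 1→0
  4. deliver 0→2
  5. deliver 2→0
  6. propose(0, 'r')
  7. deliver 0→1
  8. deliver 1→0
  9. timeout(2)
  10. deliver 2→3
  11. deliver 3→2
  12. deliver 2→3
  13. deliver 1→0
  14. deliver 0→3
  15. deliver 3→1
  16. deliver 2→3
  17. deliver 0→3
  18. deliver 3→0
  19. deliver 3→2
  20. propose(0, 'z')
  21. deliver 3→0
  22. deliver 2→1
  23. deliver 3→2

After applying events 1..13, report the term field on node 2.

e1 timeout(0): 0[cand,t=1,-]
e2 deliver 0→1: 1[foll,t=1,-]
e3 deliver 1→0: ·
e4 deliver 0→2: 2[foll,t=1,-]
e5 deliver 2→0: 0[lead,t=1,-]
e6 propose(0,'r'): 0[lead,t=1,r]
e7 deliver 0→1: 1[foll,t=1,r]
e8 deliver 1→0: ·
e9 timeout(2): 2[cand,t=2,-]
e10 deliver 2→3: 3[foll,t=2,-]
e11 deliver 3→2: ·
e12 deliver 2→3: ·
e13 deliver 1→0: ·

2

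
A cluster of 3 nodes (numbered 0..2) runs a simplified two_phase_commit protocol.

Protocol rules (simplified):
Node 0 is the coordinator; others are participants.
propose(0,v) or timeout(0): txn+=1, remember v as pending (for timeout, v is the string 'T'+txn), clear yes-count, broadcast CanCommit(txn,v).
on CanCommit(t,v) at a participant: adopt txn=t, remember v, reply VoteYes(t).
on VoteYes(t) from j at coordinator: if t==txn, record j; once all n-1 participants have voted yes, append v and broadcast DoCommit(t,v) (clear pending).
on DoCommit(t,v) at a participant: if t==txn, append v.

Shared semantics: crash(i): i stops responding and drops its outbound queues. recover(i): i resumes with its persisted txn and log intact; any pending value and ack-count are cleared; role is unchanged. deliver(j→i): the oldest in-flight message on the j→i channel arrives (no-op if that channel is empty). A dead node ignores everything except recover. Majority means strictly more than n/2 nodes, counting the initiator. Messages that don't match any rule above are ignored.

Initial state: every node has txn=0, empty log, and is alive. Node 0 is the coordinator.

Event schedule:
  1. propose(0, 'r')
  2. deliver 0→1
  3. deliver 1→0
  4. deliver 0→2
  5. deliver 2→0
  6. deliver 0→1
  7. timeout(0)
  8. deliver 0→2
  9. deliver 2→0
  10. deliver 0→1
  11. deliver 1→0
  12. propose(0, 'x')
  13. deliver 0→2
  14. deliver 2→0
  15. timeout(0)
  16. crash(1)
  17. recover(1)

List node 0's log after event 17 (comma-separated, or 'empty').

1. propose(0,'r'):  <0:coor t1 ->
2. deliver 0→1:  <1:part t1 ->
3. deliver 1→0:  nop
4. deliver 0→2:  <2:part t1 ->
5. deliver 2→0:  <0:coor t1 r>
6. deliver 0→1:  <1:part t1 r>
7. timeout(0):  <0:coor t2 r>
8. deliver 0→2:  <2:part t1 r>
9. deliver 2→0:  nop
10. deliver 0→1:  <1:part t2 r>
11. deliver 1→0:  nop
12. propose(0,'x'):  <0:coor t3 r>
13. deliver 0→2:  <2:part t2 r>
14. deliver 2→0:  nop
15. timeout(0):  <0:coor t4 r>
16. crash(1):  <1:✗part t2 r>
17. recover(1):  <1:part t2 r>

r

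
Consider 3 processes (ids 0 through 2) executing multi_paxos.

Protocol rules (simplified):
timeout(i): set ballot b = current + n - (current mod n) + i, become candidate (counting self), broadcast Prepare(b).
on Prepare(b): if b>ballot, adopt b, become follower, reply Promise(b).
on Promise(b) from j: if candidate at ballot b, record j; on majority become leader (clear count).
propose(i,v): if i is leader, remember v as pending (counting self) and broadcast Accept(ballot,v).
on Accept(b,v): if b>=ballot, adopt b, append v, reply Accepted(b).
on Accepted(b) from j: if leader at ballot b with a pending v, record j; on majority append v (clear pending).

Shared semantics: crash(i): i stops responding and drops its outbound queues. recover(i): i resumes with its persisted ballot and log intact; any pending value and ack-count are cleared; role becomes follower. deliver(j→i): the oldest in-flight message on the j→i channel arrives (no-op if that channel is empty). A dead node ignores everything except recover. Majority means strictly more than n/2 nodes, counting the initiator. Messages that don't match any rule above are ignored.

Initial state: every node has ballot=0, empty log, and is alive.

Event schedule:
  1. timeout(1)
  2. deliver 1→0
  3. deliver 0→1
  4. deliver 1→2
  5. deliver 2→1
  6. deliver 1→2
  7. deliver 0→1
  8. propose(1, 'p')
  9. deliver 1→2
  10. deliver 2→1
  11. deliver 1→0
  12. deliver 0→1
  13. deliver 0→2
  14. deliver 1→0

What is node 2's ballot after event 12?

e1 timeout(1): 1[cand,b=4,-]
e2 deliver 1→0: 0[foll,b=4,-]
e3 deliver 0→1: 1[lead,b=4,-]
e4 deliver 1→2: 2[foll,b=4,-]
e5 deliver 2→1: ·
e6 deliver 1→2: ·
e7 deliver 0→1: ·
e8 propose(1,'p'): ·
e9 deliver 1→2: 2[foll,b=4,p]
e10 deliver 2→1: 1[lead,b=4,p]
e11 deliver 1→0: 0[foll,b=4,p]
e12 deliver 0→1: ·

4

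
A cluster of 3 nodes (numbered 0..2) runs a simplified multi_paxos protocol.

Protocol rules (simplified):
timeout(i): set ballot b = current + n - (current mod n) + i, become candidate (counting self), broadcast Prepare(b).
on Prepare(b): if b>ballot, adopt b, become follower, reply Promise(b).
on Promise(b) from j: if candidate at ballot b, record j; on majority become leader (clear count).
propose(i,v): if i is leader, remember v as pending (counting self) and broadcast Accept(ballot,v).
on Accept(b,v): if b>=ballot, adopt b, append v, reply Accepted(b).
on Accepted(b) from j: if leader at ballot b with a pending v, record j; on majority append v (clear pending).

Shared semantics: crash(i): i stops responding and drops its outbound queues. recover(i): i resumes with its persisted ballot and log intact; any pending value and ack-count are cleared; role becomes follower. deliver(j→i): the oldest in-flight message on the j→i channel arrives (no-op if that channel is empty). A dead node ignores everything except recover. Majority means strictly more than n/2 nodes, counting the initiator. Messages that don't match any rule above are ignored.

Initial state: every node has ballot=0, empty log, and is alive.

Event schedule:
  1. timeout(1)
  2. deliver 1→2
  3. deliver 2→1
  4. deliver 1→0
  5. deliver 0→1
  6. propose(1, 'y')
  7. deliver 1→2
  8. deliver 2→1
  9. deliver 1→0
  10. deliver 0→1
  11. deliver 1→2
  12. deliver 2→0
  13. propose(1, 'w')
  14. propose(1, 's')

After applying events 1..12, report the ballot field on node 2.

4

[1] timeout(1) → N1(cand b4 [-])
[2] deliver 1→2 → N2(foll b4 [-])
[3] deliver 2→1 → N1(lead b4 [-])
[4] deliver 1→0 → N0(foll b4 [-])
[5] deliver 0→1 → ∅
[6] propose(1,'y') → ∅
[7] deliver 1→2 → N2(foll b4 [y])
[8] deliver 2→1 → N1(lead b4 [y])
[9] deliver 1→0 → N0(foll b4 [y])
[10] deliver 0→1 → ∅
[11] deliver 1→2 → ∅
[12] deliver 2→0 → ∅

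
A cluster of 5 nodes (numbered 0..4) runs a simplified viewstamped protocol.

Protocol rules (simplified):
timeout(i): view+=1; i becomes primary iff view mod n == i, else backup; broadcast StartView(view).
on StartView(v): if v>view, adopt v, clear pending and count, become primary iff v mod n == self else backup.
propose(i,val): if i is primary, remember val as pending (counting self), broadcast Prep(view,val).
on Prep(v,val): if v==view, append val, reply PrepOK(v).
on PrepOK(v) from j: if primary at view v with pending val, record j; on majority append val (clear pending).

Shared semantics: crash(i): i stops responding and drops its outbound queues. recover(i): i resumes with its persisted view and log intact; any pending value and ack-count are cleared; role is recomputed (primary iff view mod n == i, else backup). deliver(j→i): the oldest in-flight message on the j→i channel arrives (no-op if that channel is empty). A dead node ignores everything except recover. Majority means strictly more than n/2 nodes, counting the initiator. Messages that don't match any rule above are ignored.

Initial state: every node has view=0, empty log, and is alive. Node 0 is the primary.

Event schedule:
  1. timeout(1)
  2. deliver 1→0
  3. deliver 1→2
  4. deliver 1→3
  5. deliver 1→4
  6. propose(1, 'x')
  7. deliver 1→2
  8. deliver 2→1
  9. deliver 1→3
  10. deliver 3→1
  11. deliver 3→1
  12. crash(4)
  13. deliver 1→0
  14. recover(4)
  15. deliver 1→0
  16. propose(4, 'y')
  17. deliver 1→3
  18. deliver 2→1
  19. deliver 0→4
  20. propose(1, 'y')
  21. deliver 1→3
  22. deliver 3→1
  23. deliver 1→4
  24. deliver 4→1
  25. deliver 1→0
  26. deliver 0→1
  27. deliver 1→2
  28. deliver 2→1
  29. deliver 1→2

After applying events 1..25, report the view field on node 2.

step 1 timeout(1): 1={prim,v=1,log=-}
step 2 deliver 1→0: 0={back,v=1,log=-}
step 3 deliver 1→2: 2={back,v=1,log=-}
step 4 deliver 1→3: 3={back,v=1,log=-}
step 5 deliver 1→4: 4={back,v=1,log=-}
step 6 propose(1,'x'): —
step 7 deliver 1→2: 2={back,v=1,log=x}
step 8 deliver 2→1: —
step 9 deliver 1→3: 3={back,v=1,log=x}
step 10 deliver 3→1: 1={prim,v=1,log=x}
step 11 deliver 3→1: —
step 12 crash(4): 4={✗back,v=1,log=-}
step 13 deliver 1→0: 0={back,v=1,log=x}
step 14 recover(4): 4={back,v=1,log=-}
step 15 deliver 1→0: —
step 16 propose(4,'y'): —
step 17 deliver 1→3: —
step 18 deliver 2→1: —
step 19 deliver 0→4: —
step 20 propose(1,'y'): —
step 21 deliver 1→3: 3={back,v=1,log=x,y}
step 22 deliver 3→1: —
step 23 deliver 1→4: 4={back,v=1,log=x}
step 24 deliver 4→1: 1={prim,v=1,log=x,y}
step 25 deliver 1→0: 0={back,v=1,log=x,y}

1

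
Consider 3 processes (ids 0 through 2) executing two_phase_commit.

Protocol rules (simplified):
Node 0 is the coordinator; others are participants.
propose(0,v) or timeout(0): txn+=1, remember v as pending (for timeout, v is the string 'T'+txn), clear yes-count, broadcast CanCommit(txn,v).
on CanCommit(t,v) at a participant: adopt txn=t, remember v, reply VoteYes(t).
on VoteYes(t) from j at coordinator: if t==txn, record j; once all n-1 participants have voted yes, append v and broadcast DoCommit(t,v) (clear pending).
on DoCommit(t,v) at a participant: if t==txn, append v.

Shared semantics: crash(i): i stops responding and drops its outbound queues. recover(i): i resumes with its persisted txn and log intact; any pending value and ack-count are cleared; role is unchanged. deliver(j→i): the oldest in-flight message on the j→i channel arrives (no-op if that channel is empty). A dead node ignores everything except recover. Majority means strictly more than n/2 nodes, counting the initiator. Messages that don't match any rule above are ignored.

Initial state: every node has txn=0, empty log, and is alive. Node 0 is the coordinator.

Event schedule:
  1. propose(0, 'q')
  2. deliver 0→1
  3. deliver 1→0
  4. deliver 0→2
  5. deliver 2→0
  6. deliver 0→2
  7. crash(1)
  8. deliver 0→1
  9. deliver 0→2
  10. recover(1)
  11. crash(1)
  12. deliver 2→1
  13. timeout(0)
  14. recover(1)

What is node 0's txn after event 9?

[1] propose(0,'q') → N0(coor t1 [-])
[2] deliver 0→1 → N1(part t1 [-])
[3] deliver 1→0 → ∅
[4] deliver 0→2 → N2(part t1 [-])
[5] deliver 2→0 → N0(coor t1 [q])
[6] deliver 0→2 → N2(part t1 [q])
[7] crash(1) → N1(✗part t1 [-])
[8] deliver 0→1 → ∅
[9] deliver 0→2 → ∅

1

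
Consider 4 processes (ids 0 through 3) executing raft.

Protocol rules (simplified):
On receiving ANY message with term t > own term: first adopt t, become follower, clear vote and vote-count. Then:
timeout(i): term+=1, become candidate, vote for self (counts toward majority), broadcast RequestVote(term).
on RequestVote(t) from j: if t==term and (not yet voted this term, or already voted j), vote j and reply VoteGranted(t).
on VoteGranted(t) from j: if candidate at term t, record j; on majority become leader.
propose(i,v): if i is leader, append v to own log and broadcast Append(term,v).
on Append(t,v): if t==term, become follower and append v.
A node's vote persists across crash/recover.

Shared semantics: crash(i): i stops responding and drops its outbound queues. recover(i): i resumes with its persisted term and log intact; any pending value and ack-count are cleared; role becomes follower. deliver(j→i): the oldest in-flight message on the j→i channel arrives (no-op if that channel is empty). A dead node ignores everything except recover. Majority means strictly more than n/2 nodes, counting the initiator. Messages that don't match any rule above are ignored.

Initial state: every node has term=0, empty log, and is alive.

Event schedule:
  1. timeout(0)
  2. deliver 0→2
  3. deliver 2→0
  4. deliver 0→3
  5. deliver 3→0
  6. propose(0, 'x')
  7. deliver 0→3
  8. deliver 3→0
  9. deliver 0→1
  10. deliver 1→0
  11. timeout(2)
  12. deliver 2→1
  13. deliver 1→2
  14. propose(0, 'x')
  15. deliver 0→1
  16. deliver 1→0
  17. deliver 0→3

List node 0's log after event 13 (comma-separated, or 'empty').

x

after 1 — timeout(0): n0:cand/t1/[-]
after 2 — deliver 0→2: n2:foll/t1/[-]
after 3 — deliver 2→0: ·
after 4 — deliver 0→3: n3:foll/t1/[-]
after 5 — deliver 3→0: n0:lead/t1/[-]
after 6 — propose(0,'x'): n0:lead/t1/[x]
after 7 — deliver 0→3: n3:foll/t1/[x]
after 8 — deliver 3→0: ·
after 9 — deliver 0→1: n1:foll/t1/[-]
after 10 — deliver 1→0: ·
after 11 — timeout(2): n2:cand/t2/[-]
after 12 — deliver 2→1: n1:foll/t2/[-]
after 13 — deliver 1→2: ·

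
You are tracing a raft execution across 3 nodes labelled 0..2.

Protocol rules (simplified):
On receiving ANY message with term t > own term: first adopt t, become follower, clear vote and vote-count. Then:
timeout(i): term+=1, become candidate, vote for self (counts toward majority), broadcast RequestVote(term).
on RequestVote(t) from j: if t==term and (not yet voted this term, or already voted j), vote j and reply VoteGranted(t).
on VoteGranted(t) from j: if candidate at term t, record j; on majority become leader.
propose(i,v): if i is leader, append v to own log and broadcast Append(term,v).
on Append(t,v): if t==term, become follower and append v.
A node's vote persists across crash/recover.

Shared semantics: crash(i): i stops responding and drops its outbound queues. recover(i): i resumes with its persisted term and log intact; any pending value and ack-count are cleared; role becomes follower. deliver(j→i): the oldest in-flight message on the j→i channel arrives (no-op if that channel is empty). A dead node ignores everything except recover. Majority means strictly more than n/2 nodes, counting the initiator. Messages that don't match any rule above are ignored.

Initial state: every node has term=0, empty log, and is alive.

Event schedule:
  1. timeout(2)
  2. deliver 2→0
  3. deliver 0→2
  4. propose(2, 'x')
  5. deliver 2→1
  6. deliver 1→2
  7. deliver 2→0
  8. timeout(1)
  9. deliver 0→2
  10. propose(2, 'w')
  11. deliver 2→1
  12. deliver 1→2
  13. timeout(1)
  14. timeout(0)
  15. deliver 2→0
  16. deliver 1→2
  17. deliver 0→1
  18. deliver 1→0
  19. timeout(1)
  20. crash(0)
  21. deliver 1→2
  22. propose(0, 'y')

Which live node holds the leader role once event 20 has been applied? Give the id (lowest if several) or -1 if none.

-1

after 1 — timeout(2): n2:cand/t1/[-]
after 2 — deliver 2→0: n0:foll/t1/[-]
after 3 — deliver 0→2: n2:lead/t1/[-]
after 4 — propose(2,'x'): n2:lead/t1/[x]
after 5 — deliver 2→1: n1:foll/t1/[-]
after 6 — deliver 1→2: ·
after 7 — deliver 2→0: n0:foll/t1/[x]
after 8 — timeout(1): n1:cand/t2/[-]
after 9 — deliver 0→2: ·
after 10 — propose(2,'w'): n2:lead/t1/[x,w]
after 11 — deliver 2→1: ·
after 12 — deliver 1→2: n2:foll/t2/[x,w]
after 13 — timeout(1): n1:cand/t3/[-]
after 14 — timeout(0): n0:cand/t2/[x]
after 15 — deliver 2→0: ·
after 16 — deliver 1→2: n2:foll/t3/[x,w]
after 17 — deliver 0→1: ·
after 18 — deliver 1→0: ·
after 19 — timeout(1): n1:cand/t4/[-]
after 20 — crash(0): n0:✗cand/t2/[x]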